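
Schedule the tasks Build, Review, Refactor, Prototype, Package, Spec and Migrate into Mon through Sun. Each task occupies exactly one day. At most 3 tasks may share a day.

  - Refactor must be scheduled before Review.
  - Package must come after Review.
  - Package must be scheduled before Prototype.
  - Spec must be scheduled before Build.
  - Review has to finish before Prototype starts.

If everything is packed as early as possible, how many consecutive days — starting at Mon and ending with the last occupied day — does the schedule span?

4 days

The precedence chain requires at least 4 distinct days.
With at most 3 per day and 7 tasks, at least 3 days are needed.
4 works (last occupied day: Thu): for example Migrate=Mon; Refactor=Mon; Review=Tue; Spec=Mon; Build=Tue; Prototype=Thu; Package=Wed.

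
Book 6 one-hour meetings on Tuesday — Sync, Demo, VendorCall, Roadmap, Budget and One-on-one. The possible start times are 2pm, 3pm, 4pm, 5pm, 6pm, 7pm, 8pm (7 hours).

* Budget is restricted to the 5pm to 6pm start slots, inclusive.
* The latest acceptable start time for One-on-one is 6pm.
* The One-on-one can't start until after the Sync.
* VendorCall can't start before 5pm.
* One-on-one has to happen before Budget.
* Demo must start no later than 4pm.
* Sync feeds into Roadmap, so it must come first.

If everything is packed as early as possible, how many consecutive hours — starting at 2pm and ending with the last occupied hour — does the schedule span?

4

The precedence chain requires at least 3 distinct hours.
VendorCall can't be placed before 5pm — that is hour 4 counting from 2pm — so the schedule must run through at least 4 hours.
4 works (last occupied hour: 5pm): for example Budget=5pm, Demo=2pm, VendorCall=5pm, Roadmap=3pm, Sync=2pm, One-on-one=3pm.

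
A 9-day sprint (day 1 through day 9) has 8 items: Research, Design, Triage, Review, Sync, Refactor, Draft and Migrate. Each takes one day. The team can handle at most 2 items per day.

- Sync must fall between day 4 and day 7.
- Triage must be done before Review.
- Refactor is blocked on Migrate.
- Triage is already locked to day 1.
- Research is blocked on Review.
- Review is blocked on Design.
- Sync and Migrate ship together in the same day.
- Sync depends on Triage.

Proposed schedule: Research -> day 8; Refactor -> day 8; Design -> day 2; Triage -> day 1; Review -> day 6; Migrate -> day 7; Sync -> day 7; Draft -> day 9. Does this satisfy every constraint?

Yes, all constraints hold

Refactor is blocked on Migrate — holds.
Sync and Migrate ship together in the same day — holds.
Research is blocked on Review — holds.
Sync must fall between day 4 and day 7 — holds.
Triage is already locked to day 1 — holds.
Triage must be done before Review — holds.
The team can handle at most 2 items per day — holds.
Review is blocked on Design — holds.
Sync depends on Triage — holds.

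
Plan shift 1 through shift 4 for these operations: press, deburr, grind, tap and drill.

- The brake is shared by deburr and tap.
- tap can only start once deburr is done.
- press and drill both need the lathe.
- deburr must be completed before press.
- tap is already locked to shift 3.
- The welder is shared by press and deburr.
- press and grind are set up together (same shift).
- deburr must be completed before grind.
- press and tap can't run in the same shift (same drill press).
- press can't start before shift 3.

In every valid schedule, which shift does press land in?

shift 4

press's window is shift 3–shift 4.
tap is fixed at shift 3, and press can't share a shift with tap.
So press must be shift 4.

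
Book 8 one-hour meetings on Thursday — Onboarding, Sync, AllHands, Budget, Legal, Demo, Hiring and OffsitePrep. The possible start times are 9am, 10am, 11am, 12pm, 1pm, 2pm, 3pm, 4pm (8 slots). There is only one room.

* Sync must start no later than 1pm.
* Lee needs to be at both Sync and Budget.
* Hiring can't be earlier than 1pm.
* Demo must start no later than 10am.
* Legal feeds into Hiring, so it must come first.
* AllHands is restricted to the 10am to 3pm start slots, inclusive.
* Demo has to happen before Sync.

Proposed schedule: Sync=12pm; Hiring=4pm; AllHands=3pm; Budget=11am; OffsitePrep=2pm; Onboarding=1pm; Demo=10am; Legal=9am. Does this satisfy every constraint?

Yes

Demo has to happen before Sync — holds.
There is only one room — holds.
AllHands is restricted to the 10am to 3pm start slots, inclusive — holds.
Legal feeds into Hiring, so it must come first — holds.
Hiring can't be earlier than 1pm — holds.
Demo must start no later than 10am — holds.
Sync must start no later than 1pm — holds.
Lee needs to be at both Sync and Budget — holds.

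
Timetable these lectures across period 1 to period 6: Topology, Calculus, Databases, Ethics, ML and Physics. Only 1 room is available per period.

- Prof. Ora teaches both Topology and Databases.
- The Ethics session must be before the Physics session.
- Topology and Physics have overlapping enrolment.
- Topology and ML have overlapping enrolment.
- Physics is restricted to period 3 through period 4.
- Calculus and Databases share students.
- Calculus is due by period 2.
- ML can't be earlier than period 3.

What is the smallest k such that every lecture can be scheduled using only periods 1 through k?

The precedence chain requires at least 2 distinct periods.
With at most 1 per period and 6 lectures, at least 6 periods are needed.
ML can't be placed before period 3, so the schedule must run through at least period 3.
6 works (last occupied period: period 6): for example Databases -> period 6, Calculus -> period 1, ML -> period 4, Ethics -> period 2, Physics -> period 3, Topology -> period 5.

6 periods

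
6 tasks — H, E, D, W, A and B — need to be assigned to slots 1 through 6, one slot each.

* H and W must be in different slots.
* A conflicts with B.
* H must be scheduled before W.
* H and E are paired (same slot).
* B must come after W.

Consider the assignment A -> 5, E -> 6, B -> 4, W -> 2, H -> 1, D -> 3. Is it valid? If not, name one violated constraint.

No — it violates: H and E are paired (same slot)

A conflicts with B — holds.
B must come after W — holds.
H must be scheduled before W — holds.
H and W must be in different slots — holds.
H and E are paired (same slot) — violated.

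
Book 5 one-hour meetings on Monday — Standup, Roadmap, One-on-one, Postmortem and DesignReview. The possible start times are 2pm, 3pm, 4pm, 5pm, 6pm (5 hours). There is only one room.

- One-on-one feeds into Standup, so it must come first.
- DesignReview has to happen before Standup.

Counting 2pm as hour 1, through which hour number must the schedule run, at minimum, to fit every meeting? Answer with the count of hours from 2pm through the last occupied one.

The precedence chain requires at least 2 distinct hours.
With at most 1 per hour and 5 meetings, at least 5 hours are needed.
5 works (last occupied hour: 6pm): for example Standup=4pm, DesignReview=3pm, One-on-one=2pm, Roadmap=5pm, Postmortem=6pm.

5 hours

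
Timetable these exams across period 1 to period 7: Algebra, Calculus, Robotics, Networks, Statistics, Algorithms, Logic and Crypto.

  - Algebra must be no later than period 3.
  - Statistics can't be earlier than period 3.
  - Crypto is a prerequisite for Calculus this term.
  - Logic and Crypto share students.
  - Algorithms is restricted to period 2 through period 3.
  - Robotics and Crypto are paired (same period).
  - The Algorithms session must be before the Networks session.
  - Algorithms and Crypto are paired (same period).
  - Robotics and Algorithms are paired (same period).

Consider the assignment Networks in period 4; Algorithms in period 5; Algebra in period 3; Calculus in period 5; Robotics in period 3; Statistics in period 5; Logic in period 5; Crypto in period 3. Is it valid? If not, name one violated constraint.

Logic and Crypto share students — holds.
Algebra must be no later than period 3 — holds.
Robotics and Crypto are paired (same period) — holds.
Algorithms and Crypto are paired (same period) — violated.
Algorithms is restricted to period 2 through period 3 — violated.
The Algorithms session must be before the Networks session — violated.
Statistics can't be earlier than period 3 — holds.
Robotics and Algorithms are paired (same period) — violated.
Crypto is a prerequisite for Calculus this term — holds.

No — it violates: Algorithms is restricted to period 2 through period 3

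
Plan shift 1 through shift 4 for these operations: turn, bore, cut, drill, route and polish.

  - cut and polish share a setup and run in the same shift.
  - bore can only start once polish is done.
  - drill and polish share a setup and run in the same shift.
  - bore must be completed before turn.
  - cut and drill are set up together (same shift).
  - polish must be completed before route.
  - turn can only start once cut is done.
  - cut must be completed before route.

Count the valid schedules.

Splitting on turn: it can be shift 3 (3), shift 4 (8). Listing each branch's schedules as (bore, cut, drill, route, polish) by shift number:
turn=shift 3: (2,1,1,2,1) (2,1,1,3,1) (2,1,1,4,1) — 3.
turn=shift 4: (2,1,1,2,1) (2,1,1,3,1) (2,1,1,4,1) (3,1,1,2,1) (3,1,1,3,1) (3,1,1,4,1) (3,2,2,3,2) (3,2,2,4,2) — 8.
Summing: 3 + 8 = 11.

11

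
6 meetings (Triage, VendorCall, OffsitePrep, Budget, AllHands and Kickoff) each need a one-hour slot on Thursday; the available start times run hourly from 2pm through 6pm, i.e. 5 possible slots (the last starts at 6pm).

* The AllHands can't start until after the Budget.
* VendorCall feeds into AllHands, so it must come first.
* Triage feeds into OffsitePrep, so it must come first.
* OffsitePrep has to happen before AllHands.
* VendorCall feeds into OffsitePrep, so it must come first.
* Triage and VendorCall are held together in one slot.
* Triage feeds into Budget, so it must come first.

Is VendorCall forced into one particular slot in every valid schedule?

No

VendorCall can be 2pm (e.g. Triage -> 2pm, OffsitePrep -> 3pm, Budget -> 3pm, VendorCall -> 2pm, AllHands -> 4pm, Kickoff -> 2pm) or 3pm (e.g. VendorCall -> 3pm; AllHands -> 5pm; Triage -> 3pm; Budget -> 4pm; Kickoff -> 2pm; OffsitePrep -> 4pm).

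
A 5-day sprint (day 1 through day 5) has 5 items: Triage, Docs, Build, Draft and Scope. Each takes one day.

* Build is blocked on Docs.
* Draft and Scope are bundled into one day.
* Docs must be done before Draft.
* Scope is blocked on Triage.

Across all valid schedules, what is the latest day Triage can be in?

Downstream work caps Triage at day 4.
Triage at day 4 is achievable: Draft -> day 5, Docs -> day 1, Build -> day 2, Scope -> day 5, Triage -> day 4.

day 4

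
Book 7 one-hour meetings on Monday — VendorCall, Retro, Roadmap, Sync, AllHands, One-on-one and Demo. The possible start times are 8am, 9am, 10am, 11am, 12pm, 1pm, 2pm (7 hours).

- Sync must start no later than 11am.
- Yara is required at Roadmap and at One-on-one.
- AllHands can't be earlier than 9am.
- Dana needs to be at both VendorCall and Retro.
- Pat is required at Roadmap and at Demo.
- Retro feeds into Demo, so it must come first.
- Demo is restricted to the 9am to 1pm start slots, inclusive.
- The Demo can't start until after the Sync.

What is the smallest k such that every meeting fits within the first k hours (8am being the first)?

2

The precedence chain requires at least 2 distinct hours.
2 works (last occupied hour: 9am): for example Demo=9am, Retro=8am, Roadmap=8am, Sync=8am, VendorCall=9am, One-on-one=9am, AllHands=9am.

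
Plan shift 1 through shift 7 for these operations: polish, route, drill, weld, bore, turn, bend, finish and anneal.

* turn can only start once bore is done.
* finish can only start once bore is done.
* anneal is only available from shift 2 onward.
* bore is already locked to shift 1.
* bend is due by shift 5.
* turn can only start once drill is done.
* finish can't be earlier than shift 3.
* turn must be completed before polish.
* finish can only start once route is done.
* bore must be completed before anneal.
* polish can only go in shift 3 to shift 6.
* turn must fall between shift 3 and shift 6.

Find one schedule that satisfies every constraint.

finish -> shift 3, bend -> shift 1, weld -> shift 1, anneal -> shift 2, route -> shift 1, bore -> shift 1, polish -> shift 4, drill -> shift 1, turn -> shift 3

Checking: bore(shift 1) before anneal(shift 2); bore(shift 1) before turn(shift 3); drill(shift 1) before turn(shift 3); route(shift 1) before finish(shift 3); turn(shift 3) before polish(shift 4); bore(shift 1) before finish(shift 3); turn=shift 3 in [shift 3,shift 6]; finish=shift 3 in [shift 3,shift 7]; anneal=shift 2 in [shift 2,shift 7]; bend=shift 1 in [shift 1,shift 5]; polish=shift 4 in [shift 3,shift 6]; bore=shift 1 in [shift 1,shift 1].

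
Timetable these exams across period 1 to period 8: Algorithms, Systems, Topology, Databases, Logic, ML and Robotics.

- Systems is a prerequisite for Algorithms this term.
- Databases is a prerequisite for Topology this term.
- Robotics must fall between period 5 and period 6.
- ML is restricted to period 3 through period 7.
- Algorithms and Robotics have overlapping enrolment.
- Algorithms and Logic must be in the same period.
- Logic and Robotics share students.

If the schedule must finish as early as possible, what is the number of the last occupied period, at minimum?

period 5

The precedence chain requires at least 2 distinct periods.
Robotics can't be placed before period 5, so the schedule must run through at least period 5.
5 works (last occupied period: period 5): for example Robotics -> period 5, Databases -> period 1, Logic -> period 2, ML -> period 3, Algorithms -> period 2, Topology -> period 2, Systems -> period 1.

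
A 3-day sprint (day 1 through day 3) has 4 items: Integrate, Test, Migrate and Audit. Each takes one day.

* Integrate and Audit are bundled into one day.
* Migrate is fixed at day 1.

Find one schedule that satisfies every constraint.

Migrate=day 1, Integrate=day 1, Audit=day 1, Test=day 1

Checking: Integrate = Audit = day 1; Migrate=day 1 in [day 1,day 1].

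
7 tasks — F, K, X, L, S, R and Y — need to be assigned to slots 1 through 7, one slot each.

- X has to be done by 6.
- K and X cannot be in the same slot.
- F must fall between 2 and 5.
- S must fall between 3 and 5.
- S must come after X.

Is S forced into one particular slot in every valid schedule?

No

S can be 3 (e.g. X -> 1, Y -> 1, L -> 1, R -> 1, F -> 2, K -> 2, S -> 3) or 4 (e.g. S in 4; F in 2; Y in 1; R in 1; K in 2; L in 1; X in 1).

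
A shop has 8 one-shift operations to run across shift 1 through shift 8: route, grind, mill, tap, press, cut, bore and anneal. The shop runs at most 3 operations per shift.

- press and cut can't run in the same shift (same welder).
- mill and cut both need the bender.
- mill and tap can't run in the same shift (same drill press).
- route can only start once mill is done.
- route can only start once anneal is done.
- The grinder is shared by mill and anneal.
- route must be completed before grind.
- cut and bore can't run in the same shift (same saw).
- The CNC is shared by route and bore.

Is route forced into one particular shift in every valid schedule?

route can be shift 3 (e.g. route -> shift 3, grind -> shift 4, mill -> shift 1, anneal -> shift 2, cut -> shift 2, tap -> shift 2, press -> shift 1, bore -> shift 1) or shift 4 (e.g. tap -> shift 2, anneal -> shift 2, grind -> shift 5, route -> shift 4, cut -> shift 2, mill -> shift 1, bore -> shift 1, press -> shift 1).

No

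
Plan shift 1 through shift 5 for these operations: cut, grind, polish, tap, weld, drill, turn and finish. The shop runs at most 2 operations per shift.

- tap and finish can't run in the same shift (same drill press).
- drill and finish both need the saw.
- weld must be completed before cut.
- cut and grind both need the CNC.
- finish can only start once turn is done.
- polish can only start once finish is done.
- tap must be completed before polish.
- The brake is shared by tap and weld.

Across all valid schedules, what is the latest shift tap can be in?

Downstream work caps tap at shift 4.
tap at shift 4 is achievable: polish -> shift 5; cut -> shift 2; finish -> shift 2; weld -> shift 1; tap -> shift 4; grind -> shift 3; turn -> shift 1; drill -> shift 3.

shift 4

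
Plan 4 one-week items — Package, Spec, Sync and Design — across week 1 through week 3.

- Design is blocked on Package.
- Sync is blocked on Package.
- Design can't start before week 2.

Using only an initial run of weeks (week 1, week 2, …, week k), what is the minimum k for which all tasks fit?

The precedence chain requires at least 2 distinct weeks.
2 works (last occupied week: week 2): for example Design in week 2; Package in week 1; Spec in week 1; Sync in week 2.

2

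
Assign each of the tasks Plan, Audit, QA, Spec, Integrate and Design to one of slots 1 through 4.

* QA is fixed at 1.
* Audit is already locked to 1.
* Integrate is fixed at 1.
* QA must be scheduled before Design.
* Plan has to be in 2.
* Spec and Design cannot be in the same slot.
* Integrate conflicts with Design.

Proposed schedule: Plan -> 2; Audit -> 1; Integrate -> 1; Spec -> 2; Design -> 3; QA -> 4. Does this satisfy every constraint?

QA is fixed at 1 — violated.
Integrate conflicts with Design — holds.
Audit is already locked to 1 — holds.
Integrate is fixed at 1 — holds.
QA must be scheduled before Design — violated.
Plan has to be in 2 — holds.
Spec and Design cannot be in the same slot — holds.

Invalid. QA is fixed at 1.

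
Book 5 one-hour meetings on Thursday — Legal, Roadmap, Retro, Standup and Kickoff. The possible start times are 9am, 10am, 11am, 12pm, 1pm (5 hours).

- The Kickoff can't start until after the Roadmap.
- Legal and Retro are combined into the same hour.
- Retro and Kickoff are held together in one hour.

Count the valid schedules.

Splitting on Legal: it can be 10am (5), 11am (10), 12pm (15), 1pm (20). Listing each branch's schedules as (Roadmap, Retro, Standup, Kickoff):
Legal=10am: (9am,10am,9am,10am) (9am,10am,10am,10am) (9am,10am,11am,10am) (9am,10am,12pm,10am) (9am,10am,1pm,10am) — 5.
Legal=11am: (9am,11am,9am,11am) (9am,11am,10am,11am) (9am,11am,11am,11am) (9am,11am,12pm,11am) (9am,11am,1pm,11am) (10am,11am,9am,11am) (10am,11am,10am,11am) (10am,11am,11am,11am) (10am,11am,12pm,11am) (10am,11am,1pm,11am) — 10.
Legal=12pm: (9am,12pm,9am,12pm) (9am,12pm,10am,12pm) (9am,12pm,11am,12pm) (9am,12pm,12pm,12pm) (9am,12pm,1pm,12pm) (10am,12pm,9am,12pm) (10am,12pm,10am,12pm) (10am,12pm,11am,12pm) (10am,12pm,12pm,12pm) (10am,12pm,1pm,12pm) (11am,12pm,9am,12pm) (11am,12pm,10am,12pm) (11am,12pm,11am,12pm) (11am,12pm,12pm,12pm) (11am,12pm,1pm,12pm) — 15.
Legal=1pm: (9am,1pm,9am,1pm) (9am,1pm,10am,1pm) (9am,1pm,11am,1pm) (9am,1pm,12pm,1pm) (9am,1pm,1pm,1pm) (10am,1pm,9am,1pm) (10am,1pm,10am,1pm) (10am,1pm,11am,1pm) (10am,1pm,12pm,1pm) (10am,1pm,1pm,1pm) (11am,1pm,9am,1pm) (11am,1pm,10am,1pm) (11am,1pm,11am,1pm) (11am,1pm,12pm,1pm) (11am,1pm,1pm,1pm) (12pm,1pm,9am,1pm) (12pm,1pm,10am,1pm) (12pm,1pm,11am,1pm) (12pm,1pm,12pm,1pm) (12pm,1pm,1pm,1pm) — 20.
Summing: 5 + 10 + 15 + 20 = 50.

50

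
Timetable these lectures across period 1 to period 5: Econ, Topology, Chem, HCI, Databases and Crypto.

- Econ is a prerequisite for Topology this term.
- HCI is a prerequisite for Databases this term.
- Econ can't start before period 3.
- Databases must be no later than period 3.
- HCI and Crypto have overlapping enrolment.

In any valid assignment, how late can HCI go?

Downstream work caps HCI at period 2.
HCI at period 2 is achievable: Econ -> period 3, Chem -> period 1, Databases -> period 3, Topology -> period 4, Crypto -> period 1, HCI -> period 2.

period 2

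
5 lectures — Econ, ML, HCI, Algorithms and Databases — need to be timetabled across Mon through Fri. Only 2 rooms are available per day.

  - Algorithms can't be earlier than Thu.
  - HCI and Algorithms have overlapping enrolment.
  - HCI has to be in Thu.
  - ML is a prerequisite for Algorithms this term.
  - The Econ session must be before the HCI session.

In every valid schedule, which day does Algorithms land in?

Fri

Algorithms's window is Thu–Fri.
HCI is fixed at Thu, and Algorithms can't share a day with HCI.
So Algorithms must be Fri.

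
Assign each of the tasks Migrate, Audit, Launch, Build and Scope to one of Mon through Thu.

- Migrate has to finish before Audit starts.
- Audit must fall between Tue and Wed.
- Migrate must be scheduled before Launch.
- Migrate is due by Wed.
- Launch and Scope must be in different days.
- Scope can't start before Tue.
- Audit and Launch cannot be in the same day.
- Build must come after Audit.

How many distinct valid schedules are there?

14

Splitting on Migrate: it can be Mon (12), Tue (2). Listing each branch's schedules as (Audit, Launch, Build, Scope):
Migrate=Mon: (Tue,Wed,Wed,Tue) (Tue,Wed,Wed,Thu) (Tue,Wed,Thu,Tue) (Tue,Wed,Thu,Thu) (Tue,Thu,Wed,Tue) (Tue,Thu,Wed,Wed) (Tue,Thu,Thu,Tue) (Tue,Thu,Thu,Wed) (Wed,Tue,Thu,Wed) (Wed,Tue,Thu,Thu) (Wed,Thu,Thu,Tue) (Wed,Thu,Thu,Wed) — 12.
Migrate=Tue: (Wed,Thu,Thu,Tue) (Wed,Thu,Thu,Wed) — 2.
Summing: 12 + 2 = 14.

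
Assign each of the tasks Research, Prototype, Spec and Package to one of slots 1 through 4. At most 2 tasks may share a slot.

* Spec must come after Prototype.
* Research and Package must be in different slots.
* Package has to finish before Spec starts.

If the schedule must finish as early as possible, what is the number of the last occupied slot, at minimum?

slot 2

The precedence chain requires at least 2 distinct slots.
With at most 2 per slot and 4 tasks, at least 2 slots are needed.
2 works (last occupied slot: 2): for example Research in 2; Spec in 2; Prototype in 1; Package in 1.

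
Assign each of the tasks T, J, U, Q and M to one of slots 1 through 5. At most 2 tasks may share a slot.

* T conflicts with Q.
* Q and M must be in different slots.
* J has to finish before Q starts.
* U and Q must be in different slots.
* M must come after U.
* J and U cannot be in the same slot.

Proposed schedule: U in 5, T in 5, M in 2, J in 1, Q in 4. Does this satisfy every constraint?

No — it violates: M must come after U

T conflicts with Q — holds.
Q and M must be in different slots — holds.
J and U cannot be in the same slot — holds.
At most 2 tasks may share a slot — holds.
M must come after U — violated.
U and Q must be in different slots — holds.
J has to finish before Q starts — holds.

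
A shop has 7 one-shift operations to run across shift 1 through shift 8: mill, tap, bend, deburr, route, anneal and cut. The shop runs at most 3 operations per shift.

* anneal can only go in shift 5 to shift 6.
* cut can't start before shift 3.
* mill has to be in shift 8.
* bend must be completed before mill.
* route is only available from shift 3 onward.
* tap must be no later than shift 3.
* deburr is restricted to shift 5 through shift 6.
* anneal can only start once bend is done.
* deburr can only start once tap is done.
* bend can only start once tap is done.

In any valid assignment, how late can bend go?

shift 5

Precedence pushes bend to at least shift 2; downstream work caps bend at shift 5.
bend at shift 5 is achievable: anneal -> shift 6, mill -> shift 8, cut -> shift 3, tap -> shift 1, route -> shift 3, deburr -> shift 5, bend -> shift 5.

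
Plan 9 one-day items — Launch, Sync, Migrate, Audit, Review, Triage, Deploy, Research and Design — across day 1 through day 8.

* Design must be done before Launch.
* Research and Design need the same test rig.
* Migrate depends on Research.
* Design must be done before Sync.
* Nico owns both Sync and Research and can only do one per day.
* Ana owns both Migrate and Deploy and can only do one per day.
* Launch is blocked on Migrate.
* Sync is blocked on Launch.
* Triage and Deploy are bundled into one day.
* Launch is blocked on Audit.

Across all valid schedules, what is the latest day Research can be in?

day 5

Downstream work caps Research at day 5.
Research at day 5 is achievable: Review in day 1; Triage in day 1; Launch in day 7; Audit in day 1; Migrate in day 6; Sync in day 8; Deploy in day 1; Research in day 5; Design in day 1.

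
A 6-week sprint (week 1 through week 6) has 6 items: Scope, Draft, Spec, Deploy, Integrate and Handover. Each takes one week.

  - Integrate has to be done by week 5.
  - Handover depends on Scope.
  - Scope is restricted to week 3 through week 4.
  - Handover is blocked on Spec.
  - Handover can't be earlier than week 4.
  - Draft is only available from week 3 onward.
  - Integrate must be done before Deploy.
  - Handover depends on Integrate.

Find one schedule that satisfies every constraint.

Spec -> week 1; Handover -> week 4; Draft -> week 3; Deploy -> week 2; Scope -> week 3; Integrate -> week 1

Checking: Integrate(week 1) before Deploy(week 2); Scope(week 3) before Handover(week 4); Integrate(week 1) before Handover(week 4); Spec(week 1) before Handover(week 4); Handover=week 4 in [week 4,week 6]; Scope=week 3 in [week 3,week 4]; Draft=week 3 in [week 3,week 6]; Integrate=week 1 in [week 1,week 5].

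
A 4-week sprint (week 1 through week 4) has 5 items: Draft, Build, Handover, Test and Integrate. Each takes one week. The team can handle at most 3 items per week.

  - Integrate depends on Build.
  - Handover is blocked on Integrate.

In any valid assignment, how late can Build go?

Downstream work caps Build at week 2.
Build at week 2 is achievable: Build -> week 2; Draft -> week 1; Integrate -> week 3; Test -> week 1; Handover -> week 4.

week 2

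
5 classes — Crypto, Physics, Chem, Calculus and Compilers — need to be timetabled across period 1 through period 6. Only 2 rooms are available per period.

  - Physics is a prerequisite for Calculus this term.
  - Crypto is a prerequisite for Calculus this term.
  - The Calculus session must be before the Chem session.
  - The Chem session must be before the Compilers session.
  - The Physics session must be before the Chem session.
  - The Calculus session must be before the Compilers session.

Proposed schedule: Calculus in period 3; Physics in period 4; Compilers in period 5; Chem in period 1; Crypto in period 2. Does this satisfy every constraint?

Invalid. The Physics session must be before the Chem session.

The Chem session must be before the Compilers session — holds.
Physics is a prerequisite for Calculus this term — violated.
Only 2 rooms are available per period — holds.
The Calculus session must be before the Chem session — violated.
Crypto is a prerequisite for Calculus this term — holds.
The Physics session must be before the Chem session — violated.
The Calculus session must be before the Compilers session — holds.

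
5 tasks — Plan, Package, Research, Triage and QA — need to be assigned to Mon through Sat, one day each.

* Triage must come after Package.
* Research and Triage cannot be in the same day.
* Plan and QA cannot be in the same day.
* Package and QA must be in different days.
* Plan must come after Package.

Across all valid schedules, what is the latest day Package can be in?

Fri

Downstream work caps Package at Fri.
Package at Fri is achievable: QA in Mon; Research in Mon; Package in Fri; Plan in Sat; Triage in Sat.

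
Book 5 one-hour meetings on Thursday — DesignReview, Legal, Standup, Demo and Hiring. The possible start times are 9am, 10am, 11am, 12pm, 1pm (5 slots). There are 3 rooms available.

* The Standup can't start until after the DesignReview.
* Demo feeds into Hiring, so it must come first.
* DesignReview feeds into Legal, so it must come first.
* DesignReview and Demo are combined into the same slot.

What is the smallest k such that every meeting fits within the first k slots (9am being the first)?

The precedence chain requires at least 2 distinct slots.
With at most 3 per slot and 5 meetings, at least 2 slots are needed.
2 works (last occupied slot: 10am): for example Legal -> 10am; Standup -> 10am; Hiring -> 10am; DesignReview -> 9am; Demo -> 9am.

2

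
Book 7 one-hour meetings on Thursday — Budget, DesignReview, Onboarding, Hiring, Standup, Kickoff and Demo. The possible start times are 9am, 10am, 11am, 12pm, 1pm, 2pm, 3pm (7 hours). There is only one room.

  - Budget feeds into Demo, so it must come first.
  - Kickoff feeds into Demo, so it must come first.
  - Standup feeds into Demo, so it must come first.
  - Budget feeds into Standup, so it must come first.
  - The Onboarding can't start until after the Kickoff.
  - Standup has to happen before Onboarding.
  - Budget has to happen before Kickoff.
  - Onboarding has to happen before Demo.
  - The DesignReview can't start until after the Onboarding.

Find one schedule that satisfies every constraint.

DesignReview=2pm, Budget=9am, Standup=10am, Hiring=3pm, Onboarding=12pm, Demo=1pm, Kickoff=11am

Checking: Budget(9am) before Standup(10am); Onboarding(12pm) before DesignReview(2pm); Standup(10am) before Demo(1pm); Kickoff(11am) before Onboarding(12pm); Onboarding(12pm) before Demo(1pm); Kickoff(11am) before Demo(1pm); Budget(9am) before Demo(1pm); Standup(10am) before Onboarding(12pm); Budget(9am) before Kickoff(11am); max 1 per hour (cap 1).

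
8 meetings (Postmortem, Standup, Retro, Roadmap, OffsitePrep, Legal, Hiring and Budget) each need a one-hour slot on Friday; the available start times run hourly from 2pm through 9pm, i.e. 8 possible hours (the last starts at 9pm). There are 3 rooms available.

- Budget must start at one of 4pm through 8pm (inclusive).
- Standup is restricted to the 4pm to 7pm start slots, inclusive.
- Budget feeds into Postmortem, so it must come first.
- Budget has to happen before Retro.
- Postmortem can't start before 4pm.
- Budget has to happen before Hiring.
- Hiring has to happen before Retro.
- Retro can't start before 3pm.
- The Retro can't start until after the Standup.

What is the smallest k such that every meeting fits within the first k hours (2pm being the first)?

5

The precedence chain requires at least 3 distinct hours.
With at most 3 per hour and 8 meetings, at least 3 hours are needed.
Propagating the time windows through the other constraints, Retro can't land before 6pm — that is hour 5 counting from 2pm — so the schedule must run through at least 5 hours.
5 works (last occupied hour: 6pm): for example Legal in 2pm, Standup in 4pm, Roadmap in 2pm, Budget in 4pm, Hiring in 5pm, Postmortem in 5pm, OffsitePrep in 2pm, Retro in 6pm.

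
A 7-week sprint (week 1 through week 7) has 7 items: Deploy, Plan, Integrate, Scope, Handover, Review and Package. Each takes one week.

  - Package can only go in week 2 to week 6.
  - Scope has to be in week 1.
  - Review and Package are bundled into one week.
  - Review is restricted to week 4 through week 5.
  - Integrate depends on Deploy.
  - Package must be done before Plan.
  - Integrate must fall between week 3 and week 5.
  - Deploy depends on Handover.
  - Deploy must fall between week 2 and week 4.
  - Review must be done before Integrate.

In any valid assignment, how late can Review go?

Review is available from week 4; Review's own window allows nothing later than week 5; downstream work caps Review at week 4.
Review at week 4 is achievable: Handover -> week 1, Integrate -> week 5, Scope -> week 1, Package -> week 4, Plan -> week 5, Review -> week 4, Deploy -> week 2.

week 4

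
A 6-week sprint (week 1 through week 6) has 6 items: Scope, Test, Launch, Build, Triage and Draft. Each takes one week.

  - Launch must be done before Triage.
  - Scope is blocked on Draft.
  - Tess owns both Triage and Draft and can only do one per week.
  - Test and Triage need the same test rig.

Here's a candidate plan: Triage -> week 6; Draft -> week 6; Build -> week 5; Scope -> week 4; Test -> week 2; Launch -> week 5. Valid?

Invalid. Tess owns both Triage and Draft and can only do one per week.

Scope is blocked on Draft — violated.
Launch must be done before Triage — holds.
Test and Triage need the same test rig — holds.
Tess owns both Triage and Draft and can only do one per week — violated.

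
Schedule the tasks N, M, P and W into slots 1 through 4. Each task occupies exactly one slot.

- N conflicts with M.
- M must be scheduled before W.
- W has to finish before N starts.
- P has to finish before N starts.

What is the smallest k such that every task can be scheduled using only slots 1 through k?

The precedence chain requires at least 3 distinct slots.
3 works (last occupied slot: 3): for example N=3; W=2; M=1; P=1.

3 slots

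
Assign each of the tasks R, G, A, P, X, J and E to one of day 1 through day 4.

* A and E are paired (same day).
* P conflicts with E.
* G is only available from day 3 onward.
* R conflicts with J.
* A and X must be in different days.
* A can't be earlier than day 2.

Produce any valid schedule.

G -> day 3; P -> day 1; J -> day 2; A -> day 2; R -> day 1; E -> day 2; X -> day 1

Checking: P(day 1) != E(day 2); R(day 1) != J(day 2); A(day 2) != X(day 1); A = E = day 2; G=day 3 in [day 3,day 4]; A=day 2 in [day 2,day 4].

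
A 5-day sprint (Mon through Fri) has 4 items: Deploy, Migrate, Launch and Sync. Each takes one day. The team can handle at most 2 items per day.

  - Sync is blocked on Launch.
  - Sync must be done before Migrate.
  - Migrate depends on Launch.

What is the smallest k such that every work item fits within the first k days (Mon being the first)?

The precedence chain requires at least 3 distinct days.
With at most 2 per day and 4 work items, at least 2 days are needed.
3 works (last occupied day: Wed): for example Sync in Tue; Deploy in Mon; Launch in Mon; Migrate in Wed.

3 days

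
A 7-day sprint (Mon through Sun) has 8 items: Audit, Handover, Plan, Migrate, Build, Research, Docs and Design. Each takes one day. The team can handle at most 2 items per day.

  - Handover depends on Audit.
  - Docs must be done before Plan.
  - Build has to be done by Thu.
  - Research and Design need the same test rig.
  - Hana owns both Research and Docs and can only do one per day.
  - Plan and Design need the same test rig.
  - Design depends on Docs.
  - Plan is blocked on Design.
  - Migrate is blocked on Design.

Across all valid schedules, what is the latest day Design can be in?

Sat

Precedence pushes Design to at least Tue; downstream work caps Design at Sat.
Design at Sat is achievable: Research in Tue; Plan in Sun; Design in Sat; Handover in Wed; Migrate in Sun; Audit in Tue; Docs in Mon; Build in Mon.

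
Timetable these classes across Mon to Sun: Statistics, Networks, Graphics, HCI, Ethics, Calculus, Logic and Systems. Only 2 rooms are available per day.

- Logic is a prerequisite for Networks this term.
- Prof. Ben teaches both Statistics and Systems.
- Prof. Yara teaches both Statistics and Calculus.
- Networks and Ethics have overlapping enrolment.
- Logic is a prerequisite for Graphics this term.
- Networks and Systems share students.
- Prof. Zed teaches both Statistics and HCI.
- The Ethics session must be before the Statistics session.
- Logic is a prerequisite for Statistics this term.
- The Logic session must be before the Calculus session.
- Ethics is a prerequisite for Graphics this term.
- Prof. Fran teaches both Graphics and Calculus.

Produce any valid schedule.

Networks in Wed; HCI in Thu; Graphics in Tue; Logic in Mon; Systems in Thu; Ethics in Mon; Calculus in Wed; Statistics in Tue

Checking: Logic(Mon) before Networks(Wed); Ethics(Mon) before Graphics(Tue); Logic(Mon) before Statistics(Tue); Logic(Mon) before Graphics(Tue); Logic(Mon) before Calculus(Wed); Ethics(Mon) before Statistics(Tue); Networks(Wed) != Ethics(Mon); Statistics(Tue) != HCI(Thu); Statistics(Tue) != Systems(Thu); Graphics(Tue) != Calculus(Wed); Statistics(Tue) != Calculus(Wed); Networks(Wed) != Systems(Thu); max 2 per day (cap 2).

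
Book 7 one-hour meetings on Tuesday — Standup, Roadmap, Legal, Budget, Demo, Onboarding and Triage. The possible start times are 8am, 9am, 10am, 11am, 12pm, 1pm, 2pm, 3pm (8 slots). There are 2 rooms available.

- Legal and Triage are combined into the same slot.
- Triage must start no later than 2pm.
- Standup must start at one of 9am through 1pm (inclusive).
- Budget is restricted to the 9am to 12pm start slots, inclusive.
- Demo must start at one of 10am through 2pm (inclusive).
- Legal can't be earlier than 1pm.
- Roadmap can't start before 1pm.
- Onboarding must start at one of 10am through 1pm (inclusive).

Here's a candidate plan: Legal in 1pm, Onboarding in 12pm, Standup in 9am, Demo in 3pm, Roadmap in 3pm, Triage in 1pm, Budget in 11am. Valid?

Invalid. Demo must start at one of 10am through 2pm (inclusive).

Triage must start no later than 2pm — holds.
Demo must start at one of 10am through 2pm (inclusive) — violated.
Standup must start at one of 9am through 1pm (inclusive) — holds.
Legal can't be earlier than 1pm — holds.
Legal and Triage are combined into the same slot — holds.
Onboarding must start at one of 10am through 1pm (inclusive) — holds.
Roadmap can't start before 1pm — holds.
There are 2 rooms available — holds.
Budget is restricted to the 9am to 12pm start slots, inclusive — holds.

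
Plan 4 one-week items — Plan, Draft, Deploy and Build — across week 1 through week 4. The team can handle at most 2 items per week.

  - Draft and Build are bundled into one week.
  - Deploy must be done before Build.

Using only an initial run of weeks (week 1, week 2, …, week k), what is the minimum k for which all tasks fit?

The precedence chain requires at least 2 distinct weeks.
With at most 2 per week and 4 tasks, at least 2 weeks are needed.
2 works (last occupied week: week 2): for example Deploy=week 1; Plan=week 1; Draft=week 2; Build=week 2.

2 weeks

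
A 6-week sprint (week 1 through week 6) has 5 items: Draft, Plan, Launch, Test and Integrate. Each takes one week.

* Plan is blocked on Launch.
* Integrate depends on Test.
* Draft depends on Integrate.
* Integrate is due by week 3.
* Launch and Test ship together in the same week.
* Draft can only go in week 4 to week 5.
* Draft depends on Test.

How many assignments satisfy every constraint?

Splitting on Draft: it can be week 4 (14), week 5 (14). Listing each branch's schedules as (Plan, Launch, Test, Integrate) by week number:
Draft=week 4: (2,1,1,2) (2,1,1,3) (3,1,1,2) (3,1,1,3) (3,2,2,3) (4,1,1,2) (4,1,1,3) (4,2,2,3) (5,1,1,2) (5,1,1,3) (5,2,2,3) (6,1,1,2) (6,1,1,3) (6,2,2,3) — 14.
Draft=week 5: (2,1,1,2) (2,1,1,3) (3,1,1,2) (3,1,1,3) (3,2,2,3) (4,1,1,2) (4,1,1,3) (4,2,2,3) (5,1,1,2) (5,1,1,3) (5,2,2,3) (6,1,1,2) (6,1,1,3) (6,2,2,3) — 14.
Summing: 14 + 14 = 28.

28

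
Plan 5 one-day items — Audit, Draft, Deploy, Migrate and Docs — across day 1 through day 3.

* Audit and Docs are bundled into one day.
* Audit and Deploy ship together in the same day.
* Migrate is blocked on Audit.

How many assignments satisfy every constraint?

Splitting on Audit: it can be day 1 (6), day 2 (3). Listing each branch's schedules as (Draft, Deploy, Migrate, Docs) by day number:
Audit=day 1: (1,1,2,1) (1,1,3,1) (2,1,2,1) (2,1,3,1) (3,1,2,1) (3,1,3,1) — 6.
Audit=day 2: (1,2,3,2) (2,2,3,2) (3,2,3,2) — 3.
Summing: 6 + 3 = 9.

9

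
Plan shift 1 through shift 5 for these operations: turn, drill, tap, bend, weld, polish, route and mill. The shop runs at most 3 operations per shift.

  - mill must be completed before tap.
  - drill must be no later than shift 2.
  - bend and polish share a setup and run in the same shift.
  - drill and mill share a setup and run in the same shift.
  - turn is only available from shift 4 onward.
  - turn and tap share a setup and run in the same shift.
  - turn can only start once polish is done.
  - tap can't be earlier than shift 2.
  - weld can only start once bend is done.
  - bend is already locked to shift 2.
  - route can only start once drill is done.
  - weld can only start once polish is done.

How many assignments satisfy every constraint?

Splitting on turn: it can be shift 4 (11), shift 5 (11). Listing each branch's schedules as (drill, tap, bend, weld, polish, route, mill) by shift number:
turn=shift 4: (1,4,2,3,2,2,1) (1,4,2,3,2,3,1) (1,4,2,3,2,4,1) (1,4,2,3,2,5,1) (1,4,2,4,2,2,1) (1,4,2,4,2,3,1) (1,4,2,4,2,5,1) (1,4,2,5,2,2,1) (1,4,2,5,2,3,1) (1,4,2,5,2,4,1) (1,4,2,5,2,5,1) — 11.
turn=shift 5: (1,5,2,3,2,2,1) (1,5,2,3,2,3,1) (1,5,2,3,2,4,1) (1,5,2,3,2,5,1) (1,5,2,4,2,2,1) (1,5,2,4,2,3,1) (1,5,2,4,2,4,1) (1,5,2,4,2,5,1) (1,5,2,5,2,2,1) (1,5,2,5,2,3,1) (1,5,2,5,2,4,1) — 11.
Summing: 11 + 11 = 22.

22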